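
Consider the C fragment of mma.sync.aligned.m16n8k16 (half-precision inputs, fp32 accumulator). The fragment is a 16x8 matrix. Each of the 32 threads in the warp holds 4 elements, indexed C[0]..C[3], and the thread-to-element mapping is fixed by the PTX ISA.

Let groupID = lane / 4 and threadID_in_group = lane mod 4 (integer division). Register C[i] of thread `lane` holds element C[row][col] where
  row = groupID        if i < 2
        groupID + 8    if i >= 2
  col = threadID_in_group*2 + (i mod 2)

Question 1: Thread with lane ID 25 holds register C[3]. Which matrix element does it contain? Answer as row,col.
14,3

lane 25: g=6 (25/4), t=1 (25%4)
i=3: r=6+8=14, c=1*2+1=3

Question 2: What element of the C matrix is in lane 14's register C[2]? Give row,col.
11,4

lane 14: gid=3 (14/4), tid=2 (14%4)
i=2: r=3+8=11, c=2*2+0=4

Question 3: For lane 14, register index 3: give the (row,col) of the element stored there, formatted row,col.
L=14=>grp=14>>2=3, tig=14&3=2
[3]=>row 3+8=11  col 2·2+1=5

11,5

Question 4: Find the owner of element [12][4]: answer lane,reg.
18,2

r: 12->gid=4,r8=1  c: 4->tid=2,i&1=0
L=4*4+2=18  i=1*2+0=2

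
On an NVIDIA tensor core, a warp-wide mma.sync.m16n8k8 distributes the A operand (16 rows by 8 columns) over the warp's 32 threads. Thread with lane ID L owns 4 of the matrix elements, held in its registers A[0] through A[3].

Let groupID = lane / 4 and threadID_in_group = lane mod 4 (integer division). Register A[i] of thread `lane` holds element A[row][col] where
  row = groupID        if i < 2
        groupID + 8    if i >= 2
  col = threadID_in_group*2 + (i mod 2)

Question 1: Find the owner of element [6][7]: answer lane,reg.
27,1

r=6⇒gr=6,Rb=0  c=7⇒th=3,odd=1
L=6*4+3=27  i=0*2+1=1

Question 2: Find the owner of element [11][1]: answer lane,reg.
12,3

r:11=>grp=3,rB=1  c:1=>tig=0,lo=1
L=3*4+0=12  i=1*2+1=3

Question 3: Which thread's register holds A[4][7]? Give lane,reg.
19,1

r=4->g=4,rb=0  c=7->t=3,b0=1
L=4*4+3=19  i=0*2+1=1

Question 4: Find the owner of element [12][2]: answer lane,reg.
17,2

r=12⇒gr=4,Rb=1  c=2⇒th=1,odd=0
L=4*4+1=17  i=1*2+0=2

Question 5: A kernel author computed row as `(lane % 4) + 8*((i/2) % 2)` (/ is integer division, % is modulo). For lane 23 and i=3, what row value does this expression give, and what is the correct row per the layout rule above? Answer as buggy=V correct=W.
buggy=11 correct=13

`(lane % 4) + 8*((i/2) % 2)`[23,3]→11
L=23→G=23>>2=5, T=23&3=3
[3]→row 5+8=13  col 3·2+1=7
row: 11 vs 13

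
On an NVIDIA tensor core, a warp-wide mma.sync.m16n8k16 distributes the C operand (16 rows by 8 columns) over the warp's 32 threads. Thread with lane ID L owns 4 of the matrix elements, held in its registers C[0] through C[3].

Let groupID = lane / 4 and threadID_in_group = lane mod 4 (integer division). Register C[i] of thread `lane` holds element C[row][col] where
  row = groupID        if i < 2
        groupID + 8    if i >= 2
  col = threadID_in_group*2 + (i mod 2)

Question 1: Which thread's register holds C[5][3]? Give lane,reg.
r: 5->gid=5,r8=0  c: 3->tid=1,i&1=1
L=5*4+1=21  i=0*2+1=1

21,1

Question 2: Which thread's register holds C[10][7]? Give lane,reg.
11,3

r=10->g=2,rb=1  c=7->t=3,b0=1
L=2*4+3=11  i=1*2+1=3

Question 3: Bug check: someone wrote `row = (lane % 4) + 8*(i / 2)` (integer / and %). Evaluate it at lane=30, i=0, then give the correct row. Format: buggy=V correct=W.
`(lane % 4) + 8*(i / 2)`[30,0]->2
lane 30->30/4=7, 30 mod 4=2
i=0  r:7+0->7  c:2·2+0->4
row: 2 vs 7

buggy=2 correct=7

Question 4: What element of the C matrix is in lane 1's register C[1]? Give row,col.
0,3

lane 1: grp=0 (1/4), tig=1 (1%4)
i=1: r=0+0=0, c=1*2+1=3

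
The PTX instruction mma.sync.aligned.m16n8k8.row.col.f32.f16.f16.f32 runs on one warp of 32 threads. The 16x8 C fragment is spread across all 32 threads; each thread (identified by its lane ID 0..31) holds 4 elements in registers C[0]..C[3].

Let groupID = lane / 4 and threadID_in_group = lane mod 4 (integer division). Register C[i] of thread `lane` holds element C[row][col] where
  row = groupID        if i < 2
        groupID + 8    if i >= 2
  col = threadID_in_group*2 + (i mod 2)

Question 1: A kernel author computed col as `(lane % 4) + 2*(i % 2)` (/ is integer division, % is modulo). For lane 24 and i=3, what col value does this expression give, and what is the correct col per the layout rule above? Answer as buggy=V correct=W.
`(lane % 4) + 2*(i % 2)`[24,3]->2
lane 24: gid=6 (24/4), tid=0 (24%4)
i=3: r=6+8=14, c=0*2+1=1
col: 2 vs 1

buggy=2 correct=1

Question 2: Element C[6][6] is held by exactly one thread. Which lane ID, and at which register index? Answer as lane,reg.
27,0

r=6⇒gr=6,Rb=0  c=6⇒th=3,odd=0
L=6*4+3=27  i=0*2+0=0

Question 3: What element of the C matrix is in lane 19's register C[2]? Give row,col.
12,6

lane 19: gr=4 (19/4), th=3 (19%4)
i=2: r=4+8=12, c=3*2+0=6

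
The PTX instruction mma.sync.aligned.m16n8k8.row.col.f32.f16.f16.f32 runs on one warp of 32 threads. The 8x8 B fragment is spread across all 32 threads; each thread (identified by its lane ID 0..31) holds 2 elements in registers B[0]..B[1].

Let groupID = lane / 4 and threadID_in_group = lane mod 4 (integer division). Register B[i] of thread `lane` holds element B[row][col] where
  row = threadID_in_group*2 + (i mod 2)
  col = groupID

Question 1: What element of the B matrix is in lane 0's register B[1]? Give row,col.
lane 0: grp=0 (0/4), tig=0 (0%4)
i=1: r=0*2+1=1, c=grp=0

1,0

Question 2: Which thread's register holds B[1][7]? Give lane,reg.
28,1

c:7=>grp=7  r:1=>tig=0,lo=1
L=7*4+0=28  i=1=1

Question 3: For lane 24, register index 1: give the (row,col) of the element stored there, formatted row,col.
1,6

L=24->gid=24>>2=6, tid=24&3=0
[1]->row 0·2+1=1  col gid=6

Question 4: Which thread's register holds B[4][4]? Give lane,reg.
18,0

c=4⇒gr=4  r=4⇒th=2,odd=0
L=4*4+2=18  i=0=0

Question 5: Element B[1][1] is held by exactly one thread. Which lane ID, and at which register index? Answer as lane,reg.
c=1→G=1  r=1→T=0,p=1
L=1*4+0=4  i=1=1

4,1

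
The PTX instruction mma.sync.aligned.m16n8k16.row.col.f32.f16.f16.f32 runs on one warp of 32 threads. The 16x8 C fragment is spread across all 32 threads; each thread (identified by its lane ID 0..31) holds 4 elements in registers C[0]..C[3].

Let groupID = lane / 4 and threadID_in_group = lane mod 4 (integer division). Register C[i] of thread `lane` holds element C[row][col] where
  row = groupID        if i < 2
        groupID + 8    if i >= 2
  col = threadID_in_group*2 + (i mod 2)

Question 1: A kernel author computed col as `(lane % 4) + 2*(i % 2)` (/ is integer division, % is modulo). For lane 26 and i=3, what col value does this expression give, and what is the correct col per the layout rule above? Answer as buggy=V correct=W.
`(lane % 4) + 2*(i % 2)`[26,3]⇒4
lane 26: gr=6 (26/4), th=2 (26%4)
i=3: r=6+8=14, c=2*2+1=5
col: 4 vs 5

buggy=4 correct=5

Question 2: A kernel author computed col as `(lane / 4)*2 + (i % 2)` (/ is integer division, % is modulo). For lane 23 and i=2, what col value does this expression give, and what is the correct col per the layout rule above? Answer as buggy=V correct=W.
buggy=10 correct=6

`(lane / 4)*2 + (i % 2)`[23,2]->10
L=23->gid=23>>2=5, tid=23&3=3
[2]->row 5+8=13  col 3·2+0=6
col: 10 vs 6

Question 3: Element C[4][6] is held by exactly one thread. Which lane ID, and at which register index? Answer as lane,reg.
19,0

r: 4->gid=4,r8=0  c: 6->tid=3,i&1=0
L=4*4+3=19  i=0*2+0=0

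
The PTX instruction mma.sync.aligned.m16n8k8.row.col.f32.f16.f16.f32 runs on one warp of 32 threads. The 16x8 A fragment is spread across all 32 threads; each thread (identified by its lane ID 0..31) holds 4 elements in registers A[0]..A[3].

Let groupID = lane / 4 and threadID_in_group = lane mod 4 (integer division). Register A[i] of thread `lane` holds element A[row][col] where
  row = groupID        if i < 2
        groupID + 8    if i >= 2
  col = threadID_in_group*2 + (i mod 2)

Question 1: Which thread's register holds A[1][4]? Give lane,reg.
r=1→G=1,rhi=0  c=4→T=2,p=0
L=1*4+2=6  i=0*2+0=0

6,0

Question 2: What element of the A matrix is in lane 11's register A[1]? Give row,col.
2,7

lane 11→11/4=2, 11 mod 4=3
i=1  r:2+0→2  c:2·3+1→7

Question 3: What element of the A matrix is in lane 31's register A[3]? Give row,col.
31: grp=7,tig=3
[3] (7+8,3*2+1) = (15,7)

15,7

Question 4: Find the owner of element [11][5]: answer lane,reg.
r=11->g=3,rb=1  c=5->t=2,b0=1
L=3*4+2=14  i=1*2+1=3

14,3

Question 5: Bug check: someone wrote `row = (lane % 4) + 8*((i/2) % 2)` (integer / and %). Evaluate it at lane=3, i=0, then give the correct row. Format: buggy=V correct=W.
buggy=3 correct=0

`(lane % 4) + 8*((i/2) % 2)`[3,0]⇒3
lane 3: gr=0 (3/4), th=3 (3%4)
i=0: r=0+0=0, c=3*2+0=6
row: 3 vs 0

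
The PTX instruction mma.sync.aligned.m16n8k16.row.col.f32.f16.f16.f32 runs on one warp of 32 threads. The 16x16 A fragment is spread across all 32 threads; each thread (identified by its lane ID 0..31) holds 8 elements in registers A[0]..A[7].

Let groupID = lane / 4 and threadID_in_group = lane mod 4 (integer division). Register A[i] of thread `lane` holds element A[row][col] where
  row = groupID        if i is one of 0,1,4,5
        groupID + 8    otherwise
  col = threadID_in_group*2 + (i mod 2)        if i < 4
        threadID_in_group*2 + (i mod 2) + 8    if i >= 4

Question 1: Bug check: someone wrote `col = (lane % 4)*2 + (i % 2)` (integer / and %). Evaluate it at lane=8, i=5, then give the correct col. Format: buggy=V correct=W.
`(lane % 4)*2 + (i % 2)`[8,5]->1
lane 8->8/4=2, 8 mod 4=0
i=5  r:2+0->2  c:2·0+1+8->9
col: 1 vs 9

buggy=1 correct=9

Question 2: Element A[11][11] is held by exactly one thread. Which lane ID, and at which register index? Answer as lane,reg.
13,7

r: 11->gid=3,r8=1  c: 11->c8=1,tid=1,i&1=1
L=3*4+1=13  i=1*4+1*2+1=7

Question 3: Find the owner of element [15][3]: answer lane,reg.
29,3

r=15->g=7,rb=1  c=3->cb=0,t=1,b0=1
L=7*4+1=29  i=0*4+1*2+1=3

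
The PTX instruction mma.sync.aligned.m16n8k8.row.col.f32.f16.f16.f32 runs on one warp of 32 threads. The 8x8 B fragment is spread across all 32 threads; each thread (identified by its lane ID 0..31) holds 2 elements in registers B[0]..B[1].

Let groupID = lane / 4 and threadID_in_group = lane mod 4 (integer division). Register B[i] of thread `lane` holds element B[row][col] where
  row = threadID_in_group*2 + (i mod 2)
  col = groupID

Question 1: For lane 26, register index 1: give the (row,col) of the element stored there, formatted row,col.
lane 26: G=6 (26/4), T=2 (26%4)
i=1: r=2*2+1=5, c=G=6

5,6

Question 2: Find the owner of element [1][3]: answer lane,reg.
12,1

c=3→G=3  r=1→T=0,p=1
L=3*4+0=12  i=1=1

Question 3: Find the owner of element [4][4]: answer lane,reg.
18,0

c:4=>grp=4  r:4=>tig=2,lo=0
L=4*4+2=18  i=0=0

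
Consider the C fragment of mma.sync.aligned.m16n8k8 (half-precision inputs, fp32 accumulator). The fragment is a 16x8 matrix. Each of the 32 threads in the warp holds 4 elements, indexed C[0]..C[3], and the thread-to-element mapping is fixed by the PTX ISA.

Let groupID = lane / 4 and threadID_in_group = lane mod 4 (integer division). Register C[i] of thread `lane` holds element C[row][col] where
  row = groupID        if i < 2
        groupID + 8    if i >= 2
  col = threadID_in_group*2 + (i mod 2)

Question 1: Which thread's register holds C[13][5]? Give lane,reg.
22,3

r=13→G=5,rhi=1  c=5→T=2,p=1
L=5*4+2=22  i=1*2+1=3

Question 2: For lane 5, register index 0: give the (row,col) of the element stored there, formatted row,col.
5: gid=1,tid=1
[0] (1+0,1*2+0) = (1,2)

1,2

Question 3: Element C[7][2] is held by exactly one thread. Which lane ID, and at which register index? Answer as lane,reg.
29,0

r: 7->gid=7,r8=0  c: 2->tid=1,i&1=0
L=7*4+1=29  i=0*2+0=0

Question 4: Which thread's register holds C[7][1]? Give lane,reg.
28,1

r=7⇒gr=7,Rb=0  c=1⇒th=0,odd=1
L=7*4+0=28  i=0*2+1=1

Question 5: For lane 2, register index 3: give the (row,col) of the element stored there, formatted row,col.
8,5

lane 2⇒2/4=0, 2 mod 4=2
i=3  r:0+8⇒8  c:2·2+1⇒5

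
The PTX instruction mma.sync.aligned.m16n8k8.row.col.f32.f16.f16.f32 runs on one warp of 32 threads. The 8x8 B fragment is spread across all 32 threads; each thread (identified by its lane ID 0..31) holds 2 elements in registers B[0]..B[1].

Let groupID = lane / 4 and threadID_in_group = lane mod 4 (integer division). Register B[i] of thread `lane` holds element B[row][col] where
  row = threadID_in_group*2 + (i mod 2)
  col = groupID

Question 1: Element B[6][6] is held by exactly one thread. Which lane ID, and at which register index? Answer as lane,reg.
c: 6->gid=6  r: 6->tid=3,i&1=0
L=6*4+3=27  i=0=0

27,0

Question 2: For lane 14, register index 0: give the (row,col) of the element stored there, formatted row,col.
4,3

14: g=3,t=2
[0] (2*2+0,3) = (4,3)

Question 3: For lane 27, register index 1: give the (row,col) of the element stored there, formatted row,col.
lane 27=>27/4=6, 27 mod 4=3
i=1  r:2·3+1=>7  c:6

7,6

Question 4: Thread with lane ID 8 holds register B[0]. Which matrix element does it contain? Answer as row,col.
0,2

lane 8=>8/4=2, 8 mod 4=0
i=0  r:2·0+0=>0  c:2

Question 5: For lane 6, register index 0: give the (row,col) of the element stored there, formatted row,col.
6: grp=1,tig=2
[0] (2*2+0,1) = (4,1)

4,1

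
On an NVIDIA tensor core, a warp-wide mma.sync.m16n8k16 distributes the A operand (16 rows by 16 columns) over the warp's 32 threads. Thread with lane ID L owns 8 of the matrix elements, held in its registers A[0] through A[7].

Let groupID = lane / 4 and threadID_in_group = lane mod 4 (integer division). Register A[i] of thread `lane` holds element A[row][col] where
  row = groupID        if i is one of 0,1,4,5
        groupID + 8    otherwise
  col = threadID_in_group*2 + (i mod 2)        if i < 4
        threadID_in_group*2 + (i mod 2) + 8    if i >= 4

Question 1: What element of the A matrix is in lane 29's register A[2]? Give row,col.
29: gr=7,th=1
[2] (7+8,1*2+0+0) = (15,2)

15,2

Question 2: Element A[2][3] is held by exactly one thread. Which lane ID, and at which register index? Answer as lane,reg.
r=2->g=2,rb=0  c=3->cb=0,t=1,b0=1
L=2*4+1=9  i=0*4+0*2+1=1

9,1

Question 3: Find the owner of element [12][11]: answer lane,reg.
r:12=>grp=4,rB=1  c:11=>cB=1,tig=1,lo=1
L=4*4+1=17  i=1*4+1*2+1=7

17,7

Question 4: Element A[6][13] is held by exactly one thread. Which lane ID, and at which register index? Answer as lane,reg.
26,5

r=6→G=6,rhi=0  c=13→chi=1,T=2,p=1
L=6*4+2=26  i=1*4+0*2+1=5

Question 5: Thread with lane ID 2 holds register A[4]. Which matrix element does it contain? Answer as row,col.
0,12

2: g=0,t=2
[4] (0+0,2*2+0+8) = (0,12)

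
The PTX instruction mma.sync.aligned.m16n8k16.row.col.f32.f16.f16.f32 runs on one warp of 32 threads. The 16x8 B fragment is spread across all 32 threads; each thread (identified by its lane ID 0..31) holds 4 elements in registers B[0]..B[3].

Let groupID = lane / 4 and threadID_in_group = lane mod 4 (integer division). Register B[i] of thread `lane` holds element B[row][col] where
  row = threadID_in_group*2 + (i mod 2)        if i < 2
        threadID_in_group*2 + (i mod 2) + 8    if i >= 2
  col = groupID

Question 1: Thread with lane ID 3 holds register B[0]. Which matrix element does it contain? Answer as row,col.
lane 3: G=0 (3/4), T=3 (3%4)
i=0: r=3*2+0+0=6, c=G=0

6,0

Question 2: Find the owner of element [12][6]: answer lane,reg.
c=6⇒gr=6  r=12⇒Rb=1,th=2,odd=0
L=6*4+2=26  i=1*2+0=2

26,2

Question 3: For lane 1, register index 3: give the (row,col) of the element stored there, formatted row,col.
1: G=0,T=1
[3] (1*2+1+8,0) = (11,0)

11,0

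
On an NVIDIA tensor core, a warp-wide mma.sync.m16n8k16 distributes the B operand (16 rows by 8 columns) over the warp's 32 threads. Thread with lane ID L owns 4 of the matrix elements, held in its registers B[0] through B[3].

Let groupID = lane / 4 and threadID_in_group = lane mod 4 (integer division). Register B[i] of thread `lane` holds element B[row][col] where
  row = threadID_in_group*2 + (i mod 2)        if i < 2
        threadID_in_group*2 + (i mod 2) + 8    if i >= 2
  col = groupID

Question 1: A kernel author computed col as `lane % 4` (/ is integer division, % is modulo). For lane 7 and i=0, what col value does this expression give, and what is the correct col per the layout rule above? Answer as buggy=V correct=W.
`lane % 4`[7,0]⇒3
7: gr=1,th=3
[0] (3*2+0+0,1) = (6,1)
col: 3 vs 1

buggy=3 correct=1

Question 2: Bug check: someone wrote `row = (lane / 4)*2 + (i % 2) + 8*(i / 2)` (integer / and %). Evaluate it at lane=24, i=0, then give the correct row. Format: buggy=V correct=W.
buggy=12 correct=0

`(lane / 4)*2 + (i % 2) + 8*(i / 2)`[24,0]=>12
L=24=>grp=24>>2=6, tig=24&3=0
[0]=>row 0·2+0+0=0  col grp=6
row: 12 vs 0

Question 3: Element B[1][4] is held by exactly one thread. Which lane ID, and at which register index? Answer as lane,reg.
16,1

c:4=>grp=4  r:1=>rB=0,tig=0,lo=1
L=4*4+0=16  i=0*2+1=1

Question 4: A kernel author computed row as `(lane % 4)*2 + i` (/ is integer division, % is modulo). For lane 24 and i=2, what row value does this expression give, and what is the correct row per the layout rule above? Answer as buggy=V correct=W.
buggy=2 correct=8

`(lane % 4)*2 + i`[24,2]⇒2
24: gr=6,th=0
[2] (0*2+0+8,6) = (8,6)
row: 2 vs 8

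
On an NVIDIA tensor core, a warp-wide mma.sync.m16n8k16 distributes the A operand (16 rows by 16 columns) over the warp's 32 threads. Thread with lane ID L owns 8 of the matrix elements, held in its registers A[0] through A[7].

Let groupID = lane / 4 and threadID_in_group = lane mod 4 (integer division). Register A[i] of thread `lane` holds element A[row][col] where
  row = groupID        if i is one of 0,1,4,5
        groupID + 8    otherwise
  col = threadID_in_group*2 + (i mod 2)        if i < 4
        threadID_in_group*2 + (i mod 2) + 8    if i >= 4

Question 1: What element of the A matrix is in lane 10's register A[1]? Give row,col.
2,5

10: G=2,T=2
[1] (2+0,2*2+1+0) = (2,5)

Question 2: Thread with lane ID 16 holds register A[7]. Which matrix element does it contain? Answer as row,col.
lane 16: G=4 (16/4), T=0 (16%4)
i=7: r=4+8=12, c=0*2+1+8=9

12,9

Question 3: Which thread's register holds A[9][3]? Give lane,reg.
r=9⇒gr=1,Rb=1  c=3⇒Cb=0,th=1,odd=1
L=1*4+1=5  i=0*4+1*2+1=3

5,3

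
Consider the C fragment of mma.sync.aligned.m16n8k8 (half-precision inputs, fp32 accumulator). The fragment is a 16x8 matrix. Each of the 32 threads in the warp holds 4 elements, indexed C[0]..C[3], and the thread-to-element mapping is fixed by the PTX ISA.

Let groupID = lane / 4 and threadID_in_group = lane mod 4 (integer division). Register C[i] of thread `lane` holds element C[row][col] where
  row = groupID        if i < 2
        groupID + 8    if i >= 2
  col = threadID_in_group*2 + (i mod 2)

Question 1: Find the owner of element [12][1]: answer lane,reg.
16,3

r=12->g=4,rb=1  c=1->t=0,b0=1
L=4*4+0=16  i=1*2+1=3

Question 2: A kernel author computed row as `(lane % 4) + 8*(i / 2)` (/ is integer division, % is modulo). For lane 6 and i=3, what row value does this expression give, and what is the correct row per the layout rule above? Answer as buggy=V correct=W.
buggy=10 correct=9

`(lane % 4) + 8*(i / 2)`[6,3]⇒10
L=6⇒gr=6>>2=1, th=6&3=2
[3]⇒row 1+8=9  col 2·2+1=5
row: 10 vs 9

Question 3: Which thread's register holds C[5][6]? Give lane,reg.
23,0

r: 5->gid=5,r8=0  c: 6->tid=3,i&1=0
L=5*4+3=23  i=0*2+0=0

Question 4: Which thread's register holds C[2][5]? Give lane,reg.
10,1

r=2⇒gr=2,Rb=0  c=5⇒th=2,odd=1
L=2*4+2=10  i=0*2+1=1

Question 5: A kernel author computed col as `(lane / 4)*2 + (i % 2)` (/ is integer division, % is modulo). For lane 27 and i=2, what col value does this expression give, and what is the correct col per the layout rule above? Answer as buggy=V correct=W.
`(lane / 4)*2 + (i % 2)`[27,2]=>12
L=27=>grp=27>>2=6, tig=27&3=3
[2]=>row 6+8=14  col 3·2+0=6
col: 12 vs 6

buggy=12 correct=6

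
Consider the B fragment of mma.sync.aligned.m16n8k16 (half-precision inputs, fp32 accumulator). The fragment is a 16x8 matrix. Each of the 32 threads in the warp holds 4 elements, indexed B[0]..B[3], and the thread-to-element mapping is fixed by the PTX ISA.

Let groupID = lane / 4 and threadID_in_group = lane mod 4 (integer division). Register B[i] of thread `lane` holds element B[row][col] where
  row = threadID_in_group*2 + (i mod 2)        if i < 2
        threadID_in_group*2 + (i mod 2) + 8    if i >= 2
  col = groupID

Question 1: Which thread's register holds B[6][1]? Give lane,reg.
c:1=>grp=1  r:6=>rB=0,tig=3,lo=0
L=1*4+3=7  i=0*2+0=0

7,0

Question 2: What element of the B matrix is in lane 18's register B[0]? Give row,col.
4,4

lane 18→18/4=4, 18 mod 4=2
i=0  r:2·2+0+0→4  c:4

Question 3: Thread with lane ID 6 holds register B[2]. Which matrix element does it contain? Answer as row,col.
L=6=>grp=6>>2=1, tig=6&3=2
[2]=>row 2·2+0+8=12  col grp=1

12,1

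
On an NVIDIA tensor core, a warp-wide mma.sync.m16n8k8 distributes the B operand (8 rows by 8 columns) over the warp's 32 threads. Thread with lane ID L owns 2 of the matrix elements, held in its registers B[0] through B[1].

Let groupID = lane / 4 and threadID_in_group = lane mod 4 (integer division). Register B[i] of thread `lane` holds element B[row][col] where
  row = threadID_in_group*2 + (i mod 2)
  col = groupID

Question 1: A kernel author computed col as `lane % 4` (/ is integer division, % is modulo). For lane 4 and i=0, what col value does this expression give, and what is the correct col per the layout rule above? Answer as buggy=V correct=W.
buggy=0 correct=1

`lane % 4`[4,0]->0
lane 4: gid=1 (4/4), tid=0 (4%4)
i=0: r=0*2+0=0, c=gid=1
col: 0 vs 1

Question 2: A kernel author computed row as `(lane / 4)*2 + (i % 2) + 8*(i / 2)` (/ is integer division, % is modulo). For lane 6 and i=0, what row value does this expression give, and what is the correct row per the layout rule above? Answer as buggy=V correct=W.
`(lane / 4)*2 + (i % 2) + 8*(i / 2)`[6,0]->2
lane 6: g=1 (6/4), t=2 (6%4)
i=0: r=2*2+0=4, c=g=1
row: 2 vs 4

buggy=2 correct=4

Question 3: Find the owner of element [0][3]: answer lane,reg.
12,0

c=3⇒gr=3  r=0⇒th=0,odd=0
L=3*4+0=12  i=0=0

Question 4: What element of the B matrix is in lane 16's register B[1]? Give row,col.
lane 16->16/4=4, 16 mod 4=0
i=1  r:2·0+1->1  c:4

1,4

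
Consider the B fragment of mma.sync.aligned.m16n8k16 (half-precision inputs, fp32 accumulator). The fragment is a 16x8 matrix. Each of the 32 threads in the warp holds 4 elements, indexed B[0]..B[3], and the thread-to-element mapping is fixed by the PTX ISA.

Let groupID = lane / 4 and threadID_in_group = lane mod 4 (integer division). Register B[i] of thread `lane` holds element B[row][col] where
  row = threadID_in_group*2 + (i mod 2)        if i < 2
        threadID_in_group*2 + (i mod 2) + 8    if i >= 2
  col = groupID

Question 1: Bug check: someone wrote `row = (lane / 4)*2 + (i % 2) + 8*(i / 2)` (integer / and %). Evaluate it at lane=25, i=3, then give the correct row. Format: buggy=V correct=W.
buggy=21 correct=11

`(lane / 4)*2 + (i % 2) + 8*(i / 2)`[25,3]->21
lane 25->25/4=6, 25 mod 4=1
i=3  r:2·1+1+8->11  c:6
row: 21 vs 11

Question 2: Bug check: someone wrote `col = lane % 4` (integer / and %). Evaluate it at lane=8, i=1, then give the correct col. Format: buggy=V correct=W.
`lane % 4`[8,1]→0
lane 8→8/4=2, 8 mod 4=0
i=1  r:2·0+1+0→1  c:2
col: 0 vs 2

buggy=0 correct=2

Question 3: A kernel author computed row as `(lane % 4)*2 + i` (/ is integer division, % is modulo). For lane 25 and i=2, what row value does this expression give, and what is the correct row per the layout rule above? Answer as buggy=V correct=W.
`(lane % 4)*2 + i`[25,2]->4
25: gid=6,tid=1
[2] (1*2+0+8,6) = (10,6)
row: 4 vs 10

buggy=4 correct=10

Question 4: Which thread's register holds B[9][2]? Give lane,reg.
8,3

c=2->g=2  r=9->rb=1,t=0,b0=1
L=2*4+0=8  i=1*2+1=3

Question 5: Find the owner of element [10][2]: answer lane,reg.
c: 2->gid=2  r: 10->r8=1,tid=1,i&1=0
L=2*4+1=9  i=1*2+0=2

9,2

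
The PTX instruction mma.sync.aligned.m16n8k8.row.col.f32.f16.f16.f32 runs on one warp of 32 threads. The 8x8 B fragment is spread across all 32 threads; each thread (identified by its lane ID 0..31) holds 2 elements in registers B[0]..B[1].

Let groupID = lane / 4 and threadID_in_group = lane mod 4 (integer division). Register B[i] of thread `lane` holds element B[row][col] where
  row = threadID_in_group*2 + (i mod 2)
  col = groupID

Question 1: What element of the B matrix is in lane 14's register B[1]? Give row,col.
lane 14→14/4=3, 14 mod 4=2
i=1  r:2·2+1→5  c:3

5,3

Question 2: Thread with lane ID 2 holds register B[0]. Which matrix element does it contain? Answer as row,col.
lane 2: g=0 (2/4), t=2 (2%4)
i=0: r=2*2+0=4, c=g=0

4,0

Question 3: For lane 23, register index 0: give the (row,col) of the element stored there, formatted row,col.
lane 23⇒23/4=5, 23 mod 4=3
i=0  r:2·3+0⇒6  c:5

6,5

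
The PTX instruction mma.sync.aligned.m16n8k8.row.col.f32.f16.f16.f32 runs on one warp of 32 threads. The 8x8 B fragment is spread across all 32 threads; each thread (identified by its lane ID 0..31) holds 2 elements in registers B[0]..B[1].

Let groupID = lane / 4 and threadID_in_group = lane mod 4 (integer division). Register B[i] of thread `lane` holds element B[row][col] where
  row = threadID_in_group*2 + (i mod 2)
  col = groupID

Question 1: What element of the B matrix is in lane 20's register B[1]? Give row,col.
1,5

lane 20: gr=5 (20/4), th=0 (20%4)
i=1: r=0*2+1=1, c=gr=5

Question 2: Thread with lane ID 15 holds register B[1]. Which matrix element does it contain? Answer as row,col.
7,3

lane 15: g=3 (15/4), t=3 (15%4)
i=1: r=3*2+1=7, c=g=3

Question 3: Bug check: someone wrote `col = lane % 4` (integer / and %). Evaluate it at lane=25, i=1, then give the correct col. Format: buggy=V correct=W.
`lane % 4`[25,1]->1
25: gid=6,tid=1
[1] (1*2+1,6) = (3,6)
col: 1 vs 6

buggy=1 correct=6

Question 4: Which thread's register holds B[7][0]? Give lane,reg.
c=0->g=0  r=7->t=3,b0=1
L=0*4+3=3  i=1=1

3,1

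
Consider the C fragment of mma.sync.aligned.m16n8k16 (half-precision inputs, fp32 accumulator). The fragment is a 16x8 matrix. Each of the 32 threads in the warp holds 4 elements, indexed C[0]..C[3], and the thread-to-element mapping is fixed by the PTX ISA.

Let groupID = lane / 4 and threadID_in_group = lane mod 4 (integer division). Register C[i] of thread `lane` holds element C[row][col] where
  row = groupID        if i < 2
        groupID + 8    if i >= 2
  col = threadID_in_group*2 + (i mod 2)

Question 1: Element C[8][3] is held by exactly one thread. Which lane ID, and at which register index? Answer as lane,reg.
1,3

r=8⇒gr=0,Rb=1  c=3⇒th=1,odd=1
L=0*4+1=1  i=1*2+1=3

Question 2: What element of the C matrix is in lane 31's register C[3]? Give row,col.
lane 31: g=7 (31/4), t=3 (31%4)
i=3: r=7+8=15, c=3*2+1=7

15,7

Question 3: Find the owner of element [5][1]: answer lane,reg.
r=5->g=5,rb=0  c=1->t=0,b0=1
L=5*4+0=20  i=0*2+1=1

20,1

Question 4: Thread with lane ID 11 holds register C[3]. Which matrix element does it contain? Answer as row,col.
11: gid=2,tid=3
[3] (2+8,3*2+1) = (10,7)

10,7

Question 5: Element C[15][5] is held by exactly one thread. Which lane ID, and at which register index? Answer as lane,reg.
30,3

r=15->g=7,rb=1  c=5->t=2,b0=1
L=7*4+2=30  i=1*2+1=3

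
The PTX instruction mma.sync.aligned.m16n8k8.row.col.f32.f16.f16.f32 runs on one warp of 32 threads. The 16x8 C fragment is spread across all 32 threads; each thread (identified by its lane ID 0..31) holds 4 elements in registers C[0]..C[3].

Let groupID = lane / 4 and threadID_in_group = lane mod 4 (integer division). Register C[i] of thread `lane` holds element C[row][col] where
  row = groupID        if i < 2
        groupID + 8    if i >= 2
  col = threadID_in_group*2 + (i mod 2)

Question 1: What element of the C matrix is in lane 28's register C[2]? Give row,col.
L=28⇒gr=28>>2=7, th=28&3=0
[2]⇒row 7+8=15  col 0·2+0=0

15,0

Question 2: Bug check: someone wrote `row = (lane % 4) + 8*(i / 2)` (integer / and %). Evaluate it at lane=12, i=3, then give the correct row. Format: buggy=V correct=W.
buggy=8 correct=11

`(lane % 4) + 8*(i / 2)`[12,3]->8
lane 12->12/4=3, 12 mod 4=0
i=3  r:3+8->11  c:2·0+1->1
row: 8 vs 11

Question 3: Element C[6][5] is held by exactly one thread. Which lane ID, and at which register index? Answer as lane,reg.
26,1

r=6⇒gr=6,Rb=0  c=5⇒th=2,odd=1
L=6*4+2=26  i=0*2+1=1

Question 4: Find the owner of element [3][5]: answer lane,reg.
14,1

r=3⇒gr=3,Rb=0  c=5⇒th=2,odd=1
L=3*4+2=14  i=0*2+1=1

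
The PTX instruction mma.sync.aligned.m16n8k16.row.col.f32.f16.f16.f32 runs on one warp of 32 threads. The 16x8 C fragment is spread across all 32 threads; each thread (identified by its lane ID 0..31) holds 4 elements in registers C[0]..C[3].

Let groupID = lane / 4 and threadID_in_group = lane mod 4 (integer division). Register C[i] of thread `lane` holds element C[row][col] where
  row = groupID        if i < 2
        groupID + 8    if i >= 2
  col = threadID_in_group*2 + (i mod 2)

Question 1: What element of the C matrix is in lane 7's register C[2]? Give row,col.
9,6

7: G=1,T=3
[2] (1+8,3*2+0) = (9,6)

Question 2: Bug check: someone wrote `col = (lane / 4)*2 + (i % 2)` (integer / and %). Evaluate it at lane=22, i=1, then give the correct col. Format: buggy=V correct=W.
buggy=11 correct=5

`(lane / 4)*2 + (i % 2)`[22,1]=>11
lane 22: grp=5 (22/4), tig=2 (22%4)
i=1: r=5+0=5, c=2*2+1=5
col: 11 vs 5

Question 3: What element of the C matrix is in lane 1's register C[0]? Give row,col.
L=1⇒gr=1>>2=0, th=1&3=1
[0]⇒row 0+0=0  col 1·2+0=2

0,2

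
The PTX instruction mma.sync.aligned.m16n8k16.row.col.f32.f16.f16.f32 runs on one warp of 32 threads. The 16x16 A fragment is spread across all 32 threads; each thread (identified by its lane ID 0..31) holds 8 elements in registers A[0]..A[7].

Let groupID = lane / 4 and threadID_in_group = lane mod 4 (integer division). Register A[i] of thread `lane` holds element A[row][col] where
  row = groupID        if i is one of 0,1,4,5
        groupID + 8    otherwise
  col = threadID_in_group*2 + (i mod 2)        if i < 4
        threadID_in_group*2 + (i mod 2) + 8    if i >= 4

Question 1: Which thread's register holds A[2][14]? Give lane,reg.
r=2→G=2,rhi=0  c=14→chi=1,T=3,p=0
L=2*4+3=11  i=1*4+0*2+0=4

11,4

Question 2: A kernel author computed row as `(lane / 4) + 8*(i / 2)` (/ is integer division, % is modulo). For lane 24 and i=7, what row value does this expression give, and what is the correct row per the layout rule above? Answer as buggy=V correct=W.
`(lane / 4) + 8*(i / 2)`[24,7]⇒30
lane 24: gr=6 (24/4), th=0 (24%4)
i=7: r=6+8=14, c=0*2+1+8=9
row: 30 vs 14

buggy=30 correct=14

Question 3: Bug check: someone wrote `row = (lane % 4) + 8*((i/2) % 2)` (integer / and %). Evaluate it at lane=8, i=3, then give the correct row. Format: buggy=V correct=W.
buggy=8 correct=10

`(lane % 4) + 8*((i/2) % 2)`[8,3]→8
lane 8: G=2 (8/4), T=0 (8%4)
i=3: r=2+8=10, c=0*2+1+0=1
row: 8 vs 10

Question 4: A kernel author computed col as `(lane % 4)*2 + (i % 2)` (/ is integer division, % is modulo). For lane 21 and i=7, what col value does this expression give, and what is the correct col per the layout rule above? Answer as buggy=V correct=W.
buggy=3 correct=11

`(lane % 4)*2 + (i % 2)`[21,7]⇒3
lane 21⇒21/4=5, 21 mod 4=1
i=7  r:5+8⇒13  c:2·1+1+8⇒11
col: 3 vs 11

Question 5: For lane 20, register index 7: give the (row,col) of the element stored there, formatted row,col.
lane 20=>20/4=5, 20 mod 4=0
i=7  r:5+8=>13  c:2·0+1+8=>9

13,9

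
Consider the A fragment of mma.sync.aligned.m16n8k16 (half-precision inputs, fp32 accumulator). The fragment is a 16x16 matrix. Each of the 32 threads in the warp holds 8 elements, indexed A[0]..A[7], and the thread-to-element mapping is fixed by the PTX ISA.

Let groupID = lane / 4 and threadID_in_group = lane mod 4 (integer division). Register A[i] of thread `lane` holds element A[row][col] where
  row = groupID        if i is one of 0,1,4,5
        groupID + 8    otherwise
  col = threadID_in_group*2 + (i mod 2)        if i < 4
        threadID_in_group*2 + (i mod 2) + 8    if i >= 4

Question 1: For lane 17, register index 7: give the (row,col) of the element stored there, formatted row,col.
L=17->g=17>>2=4, t=17&3=1
[7]->row 4+8=12  col 1·2+1+8=11

12,11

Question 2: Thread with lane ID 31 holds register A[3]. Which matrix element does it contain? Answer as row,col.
15,7

31: gid=7,tid=3
[3] (7+8,3*2+1+0) = (15,7)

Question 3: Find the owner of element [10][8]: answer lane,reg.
r: 10->gid=2,r8=1  c: 8->c8=1,tid=0,i&1=0
L=2*4+0=8  i=1*4+1*2+0=6

8,6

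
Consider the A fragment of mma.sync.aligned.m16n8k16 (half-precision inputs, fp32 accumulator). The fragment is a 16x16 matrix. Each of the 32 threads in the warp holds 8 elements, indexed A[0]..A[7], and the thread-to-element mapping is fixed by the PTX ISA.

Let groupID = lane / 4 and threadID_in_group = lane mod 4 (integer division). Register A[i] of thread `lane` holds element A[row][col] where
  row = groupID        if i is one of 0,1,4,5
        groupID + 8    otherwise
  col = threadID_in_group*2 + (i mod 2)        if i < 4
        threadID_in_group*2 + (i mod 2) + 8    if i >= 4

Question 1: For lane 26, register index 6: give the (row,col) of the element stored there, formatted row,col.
26: gid=6,tid=2
[6] (6+8,2*2+0+8) = (14,12)

14,12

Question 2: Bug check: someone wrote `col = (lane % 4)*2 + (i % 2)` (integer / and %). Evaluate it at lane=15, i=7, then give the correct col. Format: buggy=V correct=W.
`(lane % 4)*2 + (i % 2)`[15,7]→7
15: G=3,T=3
[7] (3+8,3*2+1+8) = (11,15)
col: 7 vs 15

buggy=7 correct=15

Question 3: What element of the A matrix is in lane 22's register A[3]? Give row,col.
lane 22: grp=5 (22/4), tig=2 (22%4)
i=3: r=5+8=13, c=2*2+1+0=5

13,5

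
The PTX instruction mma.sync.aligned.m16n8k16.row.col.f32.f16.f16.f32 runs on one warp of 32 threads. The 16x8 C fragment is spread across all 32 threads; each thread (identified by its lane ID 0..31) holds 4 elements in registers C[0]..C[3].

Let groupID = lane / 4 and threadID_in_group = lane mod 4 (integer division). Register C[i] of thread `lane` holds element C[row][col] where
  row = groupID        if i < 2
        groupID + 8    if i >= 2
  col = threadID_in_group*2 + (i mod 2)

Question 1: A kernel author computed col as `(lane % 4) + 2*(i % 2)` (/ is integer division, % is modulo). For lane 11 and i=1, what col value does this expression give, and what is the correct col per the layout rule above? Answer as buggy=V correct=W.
`(lane % 4) + 2*(i % 2)`[11,1]->5
11: gid=2,tid=3
[1] (2+0,3*2+1) = (2,7)
col: 5 vs 7

buggy=5 correct=7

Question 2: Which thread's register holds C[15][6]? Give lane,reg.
31,2

r=15->g=7,rb=1  c=6->t=3,b0=0
L=7*4+3=31  i=1*2+0=2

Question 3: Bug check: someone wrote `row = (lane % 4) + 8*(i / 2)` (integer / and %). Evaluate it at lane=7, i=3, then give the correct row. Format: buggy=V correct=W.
`(lane % 4) + 8*(i / 2)`[7,3]→11
L=7→G=7>>2=1, T=7&3=3
[3]→row 1+8=9  col 3·2+1=7
row: 11 vs 9

buggy=11 correct=9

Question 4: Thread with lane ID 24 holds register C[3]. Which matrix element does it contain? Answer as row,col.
14,1

24: G=6,T=0
[3] (6+8,0*2+1) = (14,1)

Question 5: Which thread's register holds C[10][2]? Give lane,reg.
9,2

r: 10->gid=2,r8=1  c: 2->tid=1,i&1=0
L=2*4+1=9  i=1*2+0=2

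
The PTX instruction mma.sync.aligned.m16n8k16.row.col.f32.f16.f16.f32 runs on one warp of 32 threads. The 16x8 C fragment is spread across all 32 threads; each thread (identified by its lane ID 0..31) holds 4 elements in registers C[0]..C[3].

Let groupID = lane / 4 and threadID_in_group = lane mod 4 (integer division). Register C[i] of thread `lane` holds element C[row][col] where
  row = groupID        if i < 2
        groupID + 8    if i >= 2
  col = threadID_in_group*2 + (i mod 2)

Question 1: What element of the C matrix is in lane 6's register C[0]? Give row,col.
L=6->g=6>>2=1, t=6&3=2
[0]->row 1+0=1  col 2·2+0=4

1,4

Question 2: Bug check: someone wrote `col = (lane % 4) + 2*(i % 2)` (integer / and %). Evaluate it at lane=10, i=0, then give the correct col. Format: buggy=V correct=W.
buggy=2 correct=4

`(lane % 4) + 2*(i % 2)`[10,0]→2
L=10→G=10>>2=2, T=10&3=2
[0]→row 2+0=2  col 2·2+0=4
col: 2 vs 4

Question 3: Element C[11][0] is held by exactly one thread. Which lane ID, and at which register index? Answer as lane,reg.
r=11→G=3,rhi=1  c=0→T=0,p=0
L=3*4+0=12  i=1*2+0=2

12,2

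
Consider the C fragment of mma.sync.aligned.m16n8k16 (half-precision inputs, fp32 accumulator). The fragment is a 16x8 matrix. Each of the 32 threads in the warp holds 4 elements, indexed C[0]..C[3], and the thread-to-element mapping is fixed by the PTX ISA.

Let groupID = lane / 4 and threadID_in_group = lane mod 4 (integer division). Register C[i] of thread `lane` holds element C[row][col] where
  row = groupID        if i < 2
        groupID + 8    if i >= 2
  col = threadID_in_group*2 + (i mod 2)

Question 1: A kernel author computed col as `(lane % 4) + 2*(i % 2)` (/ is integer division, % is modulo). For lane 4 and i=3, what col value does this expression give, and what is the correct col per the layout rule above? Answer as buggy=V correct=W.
`(lane % 4) + 2*(i % 2)`[4,3]=>2
lane 4=>4/4=1, 4 mod 4=0
i=3  r:1+8=>9  c:2·0+1=>1
col: 2 vs 1

buggy=2 correct=1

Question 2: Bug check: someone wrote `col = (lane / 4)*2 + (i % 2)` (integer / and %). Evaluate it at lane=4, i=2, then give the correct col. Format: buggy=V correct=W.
buggy=2 correct=0

`(lane / 4)*2 + (i % 2)`[4,2]->2
4: g=1,t=0
[2] (1+8,0*2+0) = (9,0)
col: 2 vs 0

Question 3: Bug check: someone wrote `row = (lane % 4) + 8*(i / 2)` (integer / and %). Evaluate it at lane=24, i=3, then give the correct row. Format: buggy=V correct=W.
`(lane % 4) + 8*(i / 2)`[24,3]->8
lane 24: gid=6 (24/4), tid=0 (24%4)
i=3: r=6+8=14, c=0*2+1=1
row: 8 vs 14

buggy=8 correct=14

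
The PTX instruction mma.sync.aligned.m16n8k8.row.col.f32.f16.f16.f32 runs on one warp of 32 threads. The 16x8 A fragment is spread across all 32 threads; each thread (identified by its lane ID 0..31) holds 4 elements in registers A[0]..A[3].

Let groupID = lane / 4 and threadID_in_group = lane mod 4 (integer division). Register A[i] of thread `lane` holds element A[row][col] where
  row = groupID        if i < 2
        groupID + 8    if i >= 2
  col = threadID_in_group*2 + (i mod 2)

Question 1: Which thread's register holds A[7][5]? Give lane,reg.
r:7=>grp=7,rB=0  c:5=>tig=2,lo=1
L=7*4+2=30  i=0*2+1=1

30,1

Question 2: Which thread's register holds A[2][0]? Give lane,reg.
8,0

r:2=>grp=2,rB=0  c:0=>tig=0,lo=0
L=2*4+0=8  i=0*2+0=0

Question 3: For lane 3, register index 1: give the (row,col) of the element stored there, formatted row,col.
3: gr=0,th=3
[1] (0+0,3*2+1) = (0,7)

0,7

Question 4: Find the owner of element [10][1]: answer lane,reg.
r: 10->gid=2,r8=1  c: 1->tid=0,i&1=1
L=2*4+0=8  i=1*2+1=3

8,3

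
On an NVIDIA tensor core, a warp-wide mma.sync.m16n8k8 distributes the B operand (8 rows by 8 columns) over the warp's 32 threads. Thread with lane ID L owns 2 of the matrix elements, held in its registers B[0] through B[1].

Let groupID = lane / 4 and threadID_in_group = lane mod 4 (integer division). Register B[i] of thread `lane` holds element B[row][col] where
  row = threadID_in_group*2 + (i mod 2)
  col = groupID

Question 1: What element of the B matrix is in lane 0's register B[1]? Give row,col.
1,0

lane 0: grp=0 (0/4), tig=0 (0%4)
i=1: r=0*2+1=1, c=grp=0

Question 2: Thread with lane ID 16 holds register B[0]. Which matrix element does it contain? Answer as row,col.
0,4

lane 16: gid=4 (16/4), tid=0 (16%4)
i=0: r=0*2+0=0, c=gid=4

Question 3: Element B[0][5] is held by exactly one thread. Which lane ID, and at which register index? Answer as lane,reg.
c=5→G=5  r=0→T=0,p=0
L=5*4+0=20  i=0=0

20,0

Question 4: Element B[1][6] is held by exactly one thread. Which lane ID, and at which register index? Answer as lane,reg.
c=6⇒gr=6  r=1⇒th=0,odd=1
L=6*4+0=24  i=1=1

24,1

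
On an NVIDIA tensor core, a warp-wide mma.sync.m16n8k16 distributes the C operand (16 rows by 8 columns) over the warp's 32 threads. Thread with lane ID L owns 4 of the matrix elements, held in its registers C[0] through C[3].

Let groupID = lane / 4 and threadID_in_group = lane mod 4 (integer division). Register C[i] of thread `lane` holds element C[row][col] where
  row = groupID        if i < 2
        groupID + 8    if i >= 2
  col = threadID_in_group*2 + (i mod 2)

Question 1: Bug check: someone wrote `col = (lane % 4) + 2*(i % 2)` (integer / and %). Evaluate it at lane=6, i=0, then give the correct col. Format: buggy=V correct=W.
buggy=2 correct=4

`(lane % 4) + 2*(i % 2)`[6,0]⇒2
L=6⇒gr=6>>2=1, th=6&3=2
[0]⇒row 1+0=1  col 2·2+0=4
col: 2 vs 4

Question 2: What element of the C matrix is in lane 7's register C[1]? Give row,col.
1,7

lane 7: g=1 (7/4), t=3 (7%4)
i=1: r=1+0=1, c=3*2+1=7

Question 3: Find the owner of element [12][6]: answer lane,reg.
19,2

r:12=>grp=4,rB=1  c:6=>tig=3,lo=0
L=4*4+3=19  i=1*2+0=2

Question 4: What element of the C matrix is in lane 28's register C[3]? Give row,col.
lane 28->28/4=7, 28 mod 4=0
i=3  r:7+8->15  c:2·0+1->1

15,1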